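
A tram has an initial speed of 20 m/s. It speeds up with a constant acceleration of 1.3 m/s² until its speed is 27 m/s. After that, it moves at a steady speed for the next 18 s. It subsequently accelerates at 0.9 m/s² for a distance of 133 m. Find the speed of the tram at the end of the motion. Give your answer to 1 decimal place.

31.1 m/s

Phase 1 (accelerating): v₀ = 20.0 m/s, a = 1.3 m/s².
v = v₀ + at → t = (27 − 20.0) / 1.3 = 5.38 s
v² = v₀² + 2aΔx → Δx = (27² − 20.0²)/(2·1.3) = 127 m

Phase 2 (constant speed): v₀ = 27.0 m/s, a = 0 m/s².
v = v₀ + at = 27.0 + (0)(18) = 27.0 m/s
Δx = v₀t + ½at² = 27.0·18 + 0.5·0·18² = 486 m

Phase 3 (accelerating): v₀ = 27.0 m/s, a = 0.9 m/s².
v² = v₀² + 2aΔx = 27.0² + 2·0.9·133 = 968 → v = 31.1 m/s
t = (v − v₀)/a = (31.1 − 27.0)/0.9 = 4.58 s
Final speed = 31.1 m/s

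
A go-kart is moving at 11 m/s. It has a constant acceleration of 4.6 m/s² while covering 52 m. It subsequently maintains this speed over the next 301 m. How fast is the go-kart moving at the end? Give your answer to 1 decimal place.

Phase 1 (accelerating): v₀ = 11.0 m/s, a = 4.6 m/s².
v² = v₀² + 2aΔx = 11.0² + 2·4.6·52 = 599 → v = 24.5 m/s
t = (v − v₀)/a = (24.5 − 11.0)/4.6 = 2.93 s

Phase 2 (constant speed): v₀ = 24.5 m/s, a = 0 m/s².
Constant speed: t = d/v = 301/24.5 = 12.3 s
Final speed = 24.5 m/s

24.5 m/s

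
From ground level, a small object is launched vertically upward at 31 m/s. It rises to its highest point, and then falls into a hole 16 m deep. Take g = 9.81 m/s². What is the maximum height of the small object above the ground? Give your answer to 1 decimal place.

49.0 m

Phase 1 (rising): v₀ = 31.0 m/s, a = -9.81 m/s².
v = v₀ + at → t = (0 − 31.0) / -9.81 = 3.16 s
v² = v₀² + 2aΔx → Δx = (0² − 31.0²)/(2·-9.81) = 49.0 m
Maximum height = 49.0 m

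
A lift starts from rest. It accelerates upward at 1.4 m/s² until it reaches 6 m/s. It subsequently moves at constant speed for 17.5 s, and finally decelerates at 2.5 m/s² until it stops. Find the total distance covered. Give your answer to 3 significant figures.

Phase 1 (accelerating): v₀ = 0 m/s, a = 1.4 m/s².
v = v₀ + at → t = (6 − 0) / 1.4 = 4.29 s
v² = v₀² + 2aΔx → Δx = (6² − 0²)/(2·1.4) = 12.9 m

Phase 2 (constant speed): v₀ = 6.00 m/s, a = 0 m/s².
v = v₀ + at = 6.00 + (0)(17.5) = 6.00 m/s
Δx = v₀t + ½at² = 6.00·17.5 + 0.5·0·17.5² = 105 m

Phase 3 (decelerating): v₀ = 6.00 m/s, a = -2.5 m/s².
v = v₀ + at → t = (0 − 6.00) / -2.5 = 2.40 s
v² = v₀² + 2aΔx → Δx = (0² − 6.00²)/(2·-2.5) = 7.20 m
Total distance = 12.9 + 105 + 7.20 = 125 m

125 m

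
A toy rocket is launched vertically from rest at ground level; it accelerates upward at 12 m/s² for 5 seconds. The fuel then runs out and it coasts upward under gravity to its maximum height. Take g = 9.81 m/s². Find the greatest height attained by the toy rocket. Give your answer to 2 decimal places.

Phase 1 (powered ascent): v₀ = 0 m/s, a = 12 m/s².
v = v₀ + at = 0 + (12)(5) = 60.0 m/s
Δx = v₀t + ½at² = 0·5 + 0.5·12·5² = 150 m

Phase 2 (coasting upward): v₀ = 60.0 m/s, a = -9.81 m/s².
v = v₀ + at → t = (0 − 60.0) / -9.81 = 6.12 s
v² = v₀² + 2aΔx → Δx = (0² − 60.0²)/(2·-9.81) = 183 m
Maximum height = 150 + 183 = 333 m

333.49 m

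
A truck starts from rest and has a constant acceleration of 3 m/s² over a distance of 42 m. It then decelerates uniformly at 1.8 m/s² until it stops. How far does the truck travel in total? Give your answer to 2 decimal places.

Phase 1 (accelerating): v₀ = 0 m/s, a = 3 m/s².
v² = v₀² + 2aΔx = 0² + 2·3·42 = 252 → v = 15.9 m/s
t = (v − v₀)/a = (15.9 − 0)/3 = 5.29 s

Phase 2 (decelerating): v₀ = 15.9 m/s, a = -1.8 m/s².
v = v₀ + at → t = (0 − 15.9) / -1.8 = 8.82 s
v² = v₀² + 2aΔx → Δx = (0² − 15.9²)/(2·-1.8) = 70.0 m
Total distance = 42.0 + 70.0 = 112 m

112.00 m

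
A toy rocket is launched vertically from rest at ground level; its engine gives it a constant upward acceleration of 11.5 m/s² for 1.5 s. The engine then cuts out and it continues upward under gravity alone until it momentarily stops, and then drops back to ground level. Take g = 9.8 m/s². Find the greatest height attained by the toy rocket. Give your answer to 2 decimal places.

Phase 1 (powered ascent): v₀ = 0 m/s, a = 11.5 m/s².
v = v₀ + at = 0 + (11.5)(1.5) = 17.2 m/s
Δx = v₀t + ½at² = 0·1.5 + 0.5·11.5·1.5² = 12.9 m

Phase 2 (coasting upward): v₀ = 17.2 m/s, a = -9.8 m/s².
v = v₀ + at → t = (0 − 17.2) / -9.8 = 1.76 s
v² = v₀² + 2aΔx → Δx = (0² − 17.2²)/(2·-9.8) = 15.2 m
Maximum height = 12.9 + 15.2 = 28.1 m

28.12 m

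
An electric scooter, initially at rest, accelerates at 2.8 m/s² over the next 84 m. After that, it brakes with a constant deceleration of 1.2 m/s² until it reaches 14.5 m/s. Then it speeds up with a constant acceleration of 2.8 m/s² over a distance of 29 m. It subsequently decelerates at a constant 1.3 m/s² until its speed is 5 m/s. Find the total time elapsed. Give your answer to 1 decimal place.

26.5 s

Phase 1 (accelerating): v₀ = 0 m/s, a = 2.8 m/s².
v² = v₀² + 2aΔx = 0² + 2·2.8·84 = 470 → v = 21.7 m/s
t = (v − v₀)/a = (21.7 − 0)/2.8 = 7.75 s

Phase 2 (decelerating): v₀ = 21.7 m/s, a = -1.2 m/s².
v = v₀ + at → t = (14.5 − 21.7) / -1.2 = 5.99 s
v² = v₀² + 2aΔx → Δx = (14.5² − 21.7²)/(2·-1.2) = 108 m

Phase 3 (accelerating): v₀ = 14.5 m/s, a = 2.8 m/s².
v² = v₀² + 2aΔx = 14.5² + 2·2.8·29 = 373 → v = 19.3 m/s
t = (v − v₀)/a = (19.3 − 14.5)/2.8 = 1.72 s

Phase 4 (decelerating): v₀ = 19.3 m/s, a = -1.3 m/s².
v = v₀ + at → t = (5 − 19.3) / -1.3 = 11.0 s
v² = v₀² + 2aΔx → Δx = (5² − 19.3²)/(2·-1.3) = 134 m
Total time = 7.75 + 5.99 + 1.72 + 11.0 = 26.5 s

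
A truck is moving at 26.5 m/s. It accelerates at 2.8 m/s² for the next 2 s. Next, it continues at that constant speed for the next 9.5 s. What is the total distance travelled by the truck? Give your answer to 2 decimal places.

363.55 m

Phase 1 (accelerating): v₀ = 26.5 m/s, a = 2.8 m/s².
v = v₀ + at = 26.5 + (2.8)(2) = 32.1 m/s
Δx = v₀t + ½at² = 26.5·2 + 0.5·2.8·2² = 58.6 m

Phase 2 (constant speed): v₀ = 32.1 m/s, a = 0 m/s².
v = v₀ + at = 32.1 + (0)(9.5) = 32.1 m/s
Δx = v₀t + ½at² = 32.1·9.5 + 0.5·0·9.5² = 305 m
Total distance = 58.6 + 305 = 364 m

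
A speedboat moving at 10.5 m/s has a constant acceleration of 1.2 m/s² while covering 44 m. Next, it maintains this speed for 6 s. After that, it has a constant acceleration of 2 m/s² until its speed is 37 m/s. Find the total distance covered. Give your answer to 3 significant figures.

Phase 1 (accelerating): v₀ = 10.5 m/s, a = 1.2 m/s².
v² = v₀² + 2aΔx = 10.5² + 2·1.2·44 = 216 → v = 14.7 m/s
t = (v − v₀)/a = (14.7 − 10.5)/1.2 = 3.49 s

Phase 2 (constant speed): v₀ = 14.7 m/s, a = 0 m/s².
v = v₀ + at = 14.7 + (0)(6) = 14.7 m/s
Δx = v₀t + ½at² = 14.7·6 + 0.5·0·6² = 88.2 m

Phase 3 (accelerating): v₀ = 14.7 m/s, a = 2 m/s².
v = v₀ + at → t = (37 − 14.7) / 2 = 11.2 s
v² = v₀² + 2aΔx → Δx = (37² − 14.7²)/(2·2) = 288 m
Total distance = 44.0 + 88.2 + 288 = 420 m

420 m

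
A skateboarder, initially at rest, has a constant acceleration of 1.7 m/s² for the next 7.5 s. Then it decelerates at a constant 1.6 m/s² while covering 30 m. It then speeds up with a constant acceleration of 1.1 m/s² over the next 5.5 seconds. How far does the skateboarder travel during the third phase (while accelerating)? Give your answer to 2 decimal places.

61.51 m

Phase 1 (accelerating): v₀ = 0 m/s, a = 1.7 m/s².
v = v₀ + at = 0 + (1.7)(7.5) = 12.8 m/s
Δx = v₀t + ½at² = 0·7.5 + 0.5·1.7·7.5² = 47.8 m

Phase 2 (decelerating): v₀ = 12.8 m/s, a = -1.6 m/s².
v² = v₀² + 2aΔx = 12.8² + 2·-1.6·30 = 66.6 → v = 8.16 m/s
t = (v − v₀)/a = (8.16 − 12.8)/-1.6 = 2.87 s

Phase 3 (accelerating): v₀ = 8.16 m/s, a = 1.1 m/s².
v = v₀ + at = 8.16 + (1.1)(5.5) = 14.2 m/s
Δx = v₀t + ½at² = 8.16·5.5 + 0.5·1.1·5.5² = 61.5 m
Distance in phase 3 = 61.5 m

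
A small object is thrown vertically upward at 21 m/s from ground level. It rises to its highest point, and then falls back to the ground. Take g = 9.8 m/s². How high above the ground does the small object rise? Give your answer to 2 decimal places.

22.50 m

Phase 1 (rising): v₀ = 21.0 m/s, a = -9.8 m/s².
v = v₀ + at → t = (0 − 21.0) / -9.8 = 2.14 s
v² = v₀² + 2aΔx → Δx = (0² − 21.0²)/(2·-9.8) = 22.5 m
Maximum height = 22.5 m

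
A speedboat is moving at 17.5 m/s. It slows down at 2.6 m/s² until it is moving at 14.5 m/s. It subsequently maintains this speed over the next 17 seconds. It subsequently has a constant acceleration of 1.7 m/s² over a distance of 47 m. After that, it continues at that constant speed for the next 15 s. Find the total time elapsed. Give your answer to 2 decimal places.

Phase 1 (decelerating): v₀ = 17.5 m/s, a = -2.6 m/s².
v = v₀ + at → t = (14.5 − 17.5) / -2.6 = 1.15 s
v² = v₀² + 2aΔx → Δx = (14.5² − 17.5²)/(2·-2.6) = 18.5 m

Phase 2 (constant speed): v₀ = 14.5 m/s, a = 0 m/s².
v = v₀ + at = 14.5 + (0)(17) = 14.5 m/s
Δx = v₀t + ½at² = 14.5·17 + 0.5·0·17² = 246 m

Phase 3 (accelerating): v₀ = 14.5 m/s, a = 1.7 m/s².
v² = v₀² + 2aΔx = 14.5² + 2·1.7·47 = 370 → v = 19.2 m/s
t = (v − v₀)/a = (19.2 − 14.5)/1.7 = 2.79 s

Phase 4 (constant speed): v₀ = 19.2 m/s, a = 0 m/s².
v = v₀ + at = 19.2 + (0)(15) = 19.2 m/s
Δx = v₀t + ½at² = 19.2·15 + 0.5·0·15² = 289 m
Total time = 1.15 + 17.0 + 2.79 + 15.0 = 35.9 s

35.94 s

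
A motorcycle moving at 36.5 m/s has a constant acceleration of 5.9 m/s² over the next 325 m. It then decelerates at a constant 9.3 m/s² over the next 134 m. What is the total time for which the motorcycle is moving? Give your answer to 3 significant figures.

8.17 s

Phase 1 (accelerating): v₀ = 36.5 m/s, a = 5.9 m/s².
v² = v₀² + 2aΔx = 36.5² + 2·5.9·325 = 5170 → v = 71.9 m/s
t = (v − v₀)/a = (71.9 − 36.5)/5.9 = 6.00 s

Phase 2 (decelerating): v₀ = 71.9 m/s, a = -9.3 m/s².
v² = v₀² + 2aΔx = 71.9² + 2·-9.3·134 = 2670 → v = 51.7 m/s
t = (v − v₀)/a = (51.7 − 71.9)/-9.3 = 2.17 s
Total time = 6.00 + 2.17 = 8.17 s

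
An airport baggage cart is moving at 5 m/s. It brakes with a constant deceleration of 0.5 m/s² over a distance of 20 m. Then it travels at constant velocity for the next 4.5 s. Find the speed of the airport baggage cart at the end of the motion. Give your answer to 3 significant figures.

Phase 1 (decelerating): v₀ = 5.00 m/s, a = -0.5 m/s².
v² = v₀² + 2aΔx = 5.00² + 2·-0.5·20 = 5.00 → v = 2.24 m/s
t = (v − v₀)/a = (2.24 − 5.00)/-0.5 = 5.53 s

Phase 2 (constant speed): v₀ = 2.24 m/s, a = 0 m/s².
v = v₀ + at = 2.24 + (0)(4.5) = 2.24 m/s
Δx = v₀t + ½at² = 2.24·4.5 + 0.5·0·4.5² = 10.1 m
Final speed = 2.24 m/s

2.24 m/s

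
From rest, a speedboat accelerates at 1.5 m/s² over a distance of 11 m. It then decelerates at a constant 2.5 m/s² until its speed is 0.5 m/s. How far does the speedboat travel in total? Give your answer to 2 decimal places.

Phase 1 (accelerating): v₀ = 0 m/s, a = 1.5 m/s².
v² = v₀² + 2aΔx = 0² + 2·1.5·11 = 33.0 → v = 5.74 m/s
t = (v − v₀)/a = (5.74 − 0)/1.5 = 3.83 s

Phase 2 (decelerating): v₀ = 5.74 m/s, a = -2.5 m/s².
v = v₀ + at → t = (0.5 − 5.74) / -2.5 = 2.10 s
v² = v₀² + 2aΔx → Δx = (0.5² − 5.74²)/(2·-2.5) = 6.55 m
Total distance = 11.0 + 6.55 = 17.6 m

17.55 m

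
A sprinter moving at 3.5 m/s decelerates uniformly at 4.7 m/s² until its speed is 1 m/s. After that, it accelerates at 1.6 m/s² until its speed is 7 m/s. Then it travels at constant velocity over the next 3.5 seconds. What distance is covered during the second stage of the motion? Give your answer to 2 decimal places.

Phase 1 (decelerating): v₀ = 3.50 m/s, a = -4.7 m/s².
v = v₀ + at → t = (1 − 3.50) / -4.7 = 0.532 s
v² = v₀² + 2aΔx → Δx = (1² − 3.50²)/(2·-4.7) = 1.20 m

Phase 2 (accelerating): v₀ = 1.00 m/s, a = 1.6 m/s².
v = v₀ + at → t = (7 − 1.00) / 1.6 = 3.75 s
v² = v₀² + 2aΔx → Δx = (7² − 1.00²)/(2·1.6) = 15.0 m
Distance in phase 2 = 15.0 m

15.00 m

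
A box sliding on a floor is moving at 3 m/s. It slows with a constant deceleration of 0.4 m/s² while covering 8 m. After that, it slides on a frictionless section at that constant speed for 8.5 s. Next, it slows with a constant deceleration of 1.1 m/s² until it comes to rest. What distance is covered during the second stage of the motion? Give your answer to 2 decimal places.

13.71 m

Phase 1 (decelerating): v₀ = 3.00 m/s, a = -0.4 m/s².
v² = v₀² + 2aΔx = 3.00² + 2·-0.4·8 = 2.60 → v = 1.61 m/s
t = (v − v₀)/a = (1.61 − 3.00)/-0.4 = 3.47 s

Phase 2 (constant speed): v₀ = 1.61 m/s, a = 0 m/s².
v = v₀ + at = 1.61 + (0)(8.5) = 1.61 m/s
Δx = v₀t + ½at² = 1.61·8.5 + 0.5·0·8.5² = 13.7 m
Distance in phase 2 = 13.7 m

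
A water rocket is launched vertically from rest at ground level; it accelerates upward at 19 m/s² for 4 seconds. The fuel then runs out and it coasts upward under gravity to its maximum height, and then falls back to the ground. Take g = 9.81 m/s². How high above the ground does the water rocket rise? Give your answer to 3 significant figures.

Phase 1 (powered ascent): v₀ = 0 m/s, a = 19 m/s².
v = v₀ + at = 0 + (19)(4) = 76.0 m/s
Δx = v₀t + ½at² = 0·4 + 0.5·19·4² = 152 m

Phase 2 (coasting upward): v₀ = 76.0 m/s, a = -9.81 m/s².
v = v₀ + at → t = (0 − 76.0) / -9.81 = 7.75 s
v² = v₀² + 2aΔx → Δx = (0² − 76.0²)/(2·-9.81) = 294 m
Maximum height = 152 + 294 = 446 m

446 m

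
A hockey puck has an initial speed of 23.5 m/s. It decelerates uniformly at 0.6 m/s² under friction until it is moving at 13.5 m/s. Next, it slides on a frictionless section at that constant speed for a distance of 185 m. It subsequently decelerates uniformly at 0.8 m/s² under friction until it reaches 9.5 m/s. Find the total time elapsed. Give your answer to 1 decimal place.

35.4 s

Phase 1 (decelerating): v₀ = 23.5 m/s, a = -0.6 m/s².
v = v₀ + at → t = (13.5 − 23.5) / -0.6 = 16.7 s
v² = v₀² + 2aΔx → Δx = (13.5² − 23.5²)/(2·-0.6) = 308 m

Phase 2 (constant speed): v₀ = 13.5 m/s, a = 0 m/s².
Constant speed: t = d/v = 185/13.5 = 13.7 s

Phase 3 (decelerating): v₀ = 13.5 m/s, a = -0.8 m/s².
v = v₀ + at → t = (9.5 − 13.5) / -0.8 = 5.00 s
v² = v₀² + 2aΔx → Δx = (9.5² − 13.5²)/(2·-0.8) = 57.5 m
Total time = 16.7 + 13.7 + 5.00 = 35.4 s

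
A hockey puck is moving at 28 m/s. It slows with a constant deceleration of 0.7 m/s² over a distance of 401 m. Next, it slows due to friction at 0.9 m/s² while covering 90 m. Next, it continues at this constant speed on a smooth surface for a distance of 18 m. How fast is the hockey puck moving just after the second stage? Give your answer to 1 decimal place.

7.8 m/s

Phase 1 (decelerating): v₀ = 28.0 m/s, a = -0.7 m/s².
v² = v₀² + 2aΔx = 28.0² + 2·-0.7·401 = 223 → v = 14.9 m/s
t = (v − v₀)/a = (14.9 − 28.0)/-0.7 = 18.7 s

Phase 2 (decelerating): v₀ = 14.9 m/s, a = -0.9 m/s².
v² = v₀² + 2aΔx = 14.9² + 2·-0.9·90 = 60.6 → v = 7.78 m/s
t = (v − v₀)/a = (7.78 − 14.9)/-0.9 = 7.93 s
Speed at end of phase 2 = 7.78 m/s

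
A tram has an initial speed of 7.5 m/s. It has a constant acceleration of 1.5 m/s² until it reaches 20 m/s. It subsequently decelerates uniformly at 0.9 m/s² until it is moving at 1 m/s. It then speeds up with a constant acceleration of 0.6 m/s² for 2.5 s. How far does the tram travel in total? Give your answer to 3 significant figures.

341 m

Phase 1 (accelerating): v₀ = 7.50 m/s, a = 1.5 m/s².
v = v₀ + at → t = (20 − 7.50) / 1.5 = 8.33 s
v² = v₀² + 2aΔx → Δx = (20² − 7.50²)/(2·1.5) = 115 m

Phase 2 (decelerating): v₀ = 20.0 m/s, a = -0.9 m/s².
v = v₀ + at → t = (1 − 20.0) / -0.9 = 21.1 s
v² = v₀² + 2aΔx → Δx = (1² − 20.0²)/(2·-0.9) = 222 m

Phase 3 (accelerating): v₀ = 1.00 m/s, a = 0.6 m/s².
v = v₀ + at = 1.00 + (0.6)(2.5) = 2.50 m/s
Δx = v₀t + ½at² = 1.00·2.5 + 0.5·0.6·2.5² = 4.38 m
Total distance = 115 + 222 + 4.38 = 341 m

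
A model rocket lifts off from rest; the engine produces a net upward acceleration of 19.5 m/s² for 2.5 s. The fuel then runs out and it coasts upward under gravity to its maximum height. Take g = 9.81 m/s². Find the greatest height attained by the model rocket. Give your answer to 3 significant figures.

Phase 1 (powered ascent): v₀ = 0 m/s, a = 19.5 m/s².
v = v₀ + at = 0 + (19.5)(2.5) = 48.8 m/s
Δx = v₀t + ½at² = 0·2.5 + 0.5·19.5·2.5² = 60.9 m

Phase 2 (coasting upward): v₀ = 48.8 m/s, a = -9.81 m/s².
v = v₀ + at → t = (0 − 48.8) / -9.81 = 4.97 s
v² = v₀² + 2aΔx → Δx = (0² − 48.8²)/(2·-9.81) = 121 m
Maximum height = 60.9 + 121 = 182 m

182 m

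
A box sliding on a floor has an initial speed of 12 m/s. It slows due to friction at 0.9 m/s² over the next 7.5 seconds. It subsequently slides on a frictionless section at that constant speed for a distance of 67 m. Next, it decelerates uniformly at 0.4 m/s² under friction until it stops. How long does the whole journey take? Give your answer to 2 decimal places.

33.39 s

Phase 1 (decelerating): v₀ = 12.0 m/s, a = -0.9 m/s².
v = v₀ + at = 12.0 + (-0.9)(7.5) = 5.25 m/s
Δx = v₀t + ½at² = 12.0·7.5 + 0.5·-0.9·7.5² = 64.7 m

Phase 2 (constant speed): v₀ = 5.25 m/s, a = 0 m/s².
Constant speed: t = d/v = 67/5.25 = 12.8 s

Phase 3 (decelerating): v₀ = 5.25 m/s, a = -0.4 m/s².
v = v₀ + at → t = (0 − 5.25) / -0.4 = 13.1 s
v² = v₀² + 2aΔx → Δx = (0² − 5.25²)/(2·-0.4) = 34.5 m
Total time = 7.50 + 12.8 + 13.1 = 33.4 s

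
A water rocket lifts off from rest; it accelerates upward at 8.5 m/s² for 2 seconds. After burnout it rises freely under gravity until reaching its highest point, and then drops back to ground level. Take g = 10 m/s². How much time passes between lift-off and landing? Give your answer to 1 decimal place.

Phase 1 (powered ascent): v₀ = 0 m/s, a = 8.5 m/s².
v = v₀ + at = 0 + (8.5)(2) = 17.0 m/s
Δx = v₀t + ½at² = 0·2 + 0.5·8.5·2² = 17.0 m

Phase 2 (coasting upward): v₀ = 17.0 m/s, a = -10 m/s².
v = v₀ + at → t = (0 − 17.0) / -10 = 1.70 s
v² = v₀² + 2aΔx → Δx = (0² − 17.0²)/(2·-10) = 14.4 m

Phase 3 (free fall): v₀ = 0 m/s, a = -10 m/s².
Falls 31.4 m from rest: t = √(2·31.4/10) = 2.51 s; v = g·t = 25.1 m/s.
Total time = 2.00 + 1.70 + 2.51 = 6.21 s

6.2 s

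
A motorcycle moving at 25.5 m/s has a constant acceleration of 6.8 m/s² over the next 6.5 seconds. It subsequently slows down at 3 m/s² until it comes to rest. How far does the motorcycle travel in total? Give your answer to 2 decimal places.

Phase 1 (accelerating): v₀ = 25.5 m/s, a = 6.8 m/s².
v = v₀ + at = 25.5 + (6.8)(6.5) = 69.7 m/s
Δx = v₀t + ½at² = 25.5·6.5 + 0.5·6.8·6.5² = 309 m

Phase 2 (decelerating): v₀ = 69.7 m/s, a = -3 m/s².
v = v₀ + at → t = (0 − 69.7) / -3 = 23.2 s
v² = v₀² + 2aΔx → Δx = (0² − 69.7²)/(2·-3) = 810 m
Total distance = 309 + 810 = 1120 m

1119.08 m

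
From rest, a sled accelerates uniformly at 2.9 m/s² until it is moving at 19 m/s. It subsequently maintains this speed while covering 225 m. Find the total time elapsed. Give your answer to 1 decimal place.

Phase 1 (accelerating): v₀ = 0 m/s, a = 2.9 m/s².
v = v₀ + at → t = (19 − 0) / 2.9 = 6.55 s
v² = v₀² + 2aΔx → Δx = (19² − 0²)/(2·2.9) = 62.2 m

Phase 2 (constant speed): v₀ = 19.0 m/s, a = 0 m/s².
Constant speed: t = d/v = 225/19.0 = 11.8 s
Total time = 6.55 + 11.8 = 18.4 s

18.4 s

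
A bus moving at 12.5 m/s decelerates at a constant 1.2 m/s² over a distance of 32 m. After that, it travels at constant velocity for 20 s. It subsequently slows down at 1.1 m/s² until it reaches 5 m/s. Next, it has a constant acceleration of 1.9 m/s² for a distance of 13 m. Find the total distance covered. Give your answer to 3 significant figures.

Phase 1 (decelerating): v₀ = 12.5 m/s, a = -1.2 m/s².
v² = v₀² + 2aΔx = 12.5² + 2·-1.2·32 = 79.5 → v = 8.91 m/s
t = (v − v₀)/a = (8.91 − 12.5)/-1.2 = 2.99 s

Phase 2 (constant speed): v₀ = 8.91 m/s, a = 0 m/s².
v = v₀ + at = 8.91 + (0)(20) = 8.91 m/s
Δx = v₀t + ½at² = 8.91·20 + 0.5·0·20² = 178 m

Phase 3 (decelerating): v₀ = 8.91 m/s, a = -1.1 m/s².
v = v₀ + at → t = (5 − 8.91) / -1.1 = 3.56 s
v² = v₀² + 2aΔx → Δx = (5² − 8.91²)/(2·-1.1) = 24.8 m

Phase 4 (accelerating): v₀ = 5.00 m/s, a = 1.9 m/s².
v² = v₀² + 2aΔx = 5.00² + 2·1.9·13 = 74.4 → v = 8.63 m/s
t = (v − v₀)/a = (8.63 − 5.00)/1.9 = 1.91 s
Total distance = 32.0 + 178 + 24.8 + 13.0 = 248 m

248 m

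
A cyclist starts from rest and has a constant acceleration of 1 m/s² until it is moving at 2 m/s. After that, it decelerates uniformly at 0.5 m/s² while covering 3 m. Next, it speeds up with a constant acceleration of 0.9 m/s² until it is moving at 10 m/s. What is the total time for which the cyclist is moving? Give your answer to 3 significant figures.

14.0 s

Phase 1 (accelerating): v₀ = 0 m/s, a = 1 m/s².
v = v₀ + at → t = (2 − 0) / 1 = 2.00 s
v² = v₀² + 2aΔx → Δx = (2² − 0²)/(2·1) = 2.00 m

Phase 2 (decelerating): v₀ = 2.00 m/s, a = -0.5 m/s².
v² = v₀² + 2aΔx = 2.00² + 2·-0.5·3 = 1.00 → v = 1.00 m/s
t = (v − v₀)/a = (1.00 − 2.00)/-0.5 = 2.00 s

Phase 3 (accelerating): v₀ = 1.00 m/s, a = 0.9 m/s².
v = v₀ + at → t = (10 − 1.00) / 0.9 = 10.0 s
v² = v₀² + 2aΔx → Δx = (10² − 1.00²)/(2·0.9) = 55.0 m
Total time = 2.00 + 2.00 + 10.0 = 14.0 s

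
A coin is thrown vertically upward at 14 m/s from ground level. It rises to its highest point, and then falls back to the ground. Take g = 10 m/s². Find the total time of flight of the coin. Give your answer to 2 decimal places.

Phase 1 (rising): v₀ = 14.0 m/s, a = -10 m/s².
v = v₀ + at → t = (0 − 14.0) / -10 = 1.40 s
v² = v₀² + 2aΔx → Δx = (0² − 14.0²)/(2·-10) = 9.80 m

Phase 2 (falling): v₀ = 0 m/s, a = -10 m/s².
Falls 9.80 m from rest: t = √(2·9.80/10) = 1.40 s; v = g·t = 14.0 m/s.
Total time = 1.40 + 1.40 = 2.80 s

2.80 s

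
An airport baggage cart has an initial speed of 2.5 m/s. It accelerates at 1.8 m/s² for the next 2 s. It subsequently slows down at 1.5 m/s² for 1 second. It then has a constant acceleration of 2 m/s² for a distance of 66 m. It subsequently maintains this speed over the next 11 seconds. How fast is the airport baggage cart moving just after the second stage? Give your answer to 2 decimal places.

4.60 m/s

Phase 1 (accelerating): v₀ = 2.50 m/s, a = 1.8 m/s².
v = v₀ + at = 2.50 + (1.8)(2) = 6.10 m/s
Δx = v₀t + ½at² = 2.50·2 + 0.5·1.8·2² = 8.60 m

Phase 2 (decelerating): v₀ = 6.10 m/s, a = -1.5 m/s².
v = v₀ + at = 6.10 + (-1.5)(1) = 4.60 m/s
Δx = v₀t + ½at² = 6.10·1 + 0.5·-1.5·1² = 5.35 m
Speed at end of phase 2 = 4.60 m/s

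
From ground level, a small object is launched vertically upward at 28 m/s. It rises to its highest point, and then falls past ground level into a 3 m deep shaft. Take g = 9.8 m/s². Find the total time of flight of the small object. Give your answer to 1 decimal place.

5.8 s

Phase 1 (rising): v₀ = 28.0 m/s, a = -9.8 m/s².
v = v₀ + at → t = (0 − 28.0) / -9.8 = 2.86 s
v² = v₀² + 2aΔx → Δx = (0² − 28.0²)/(2·-9.8) = 40.0 m

Phase 2 (falling): v₀ = 0 m/s, a = -9.8 m/s².
Falls 43.0 m from rest: t = √(2·43.0/9.8) = 2.96 s; v = g·t = 29.0 m/s.
Total time = 2.86 + 2.96 = 5.82 s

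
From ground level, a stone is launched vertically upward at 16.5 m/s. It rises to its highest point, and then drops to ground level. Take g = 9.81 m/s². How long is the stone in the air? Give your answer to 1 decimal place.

3.4 s

Phase 1 (rising): v₀ = 16.5 m/s, a = -9.81 m/s².
v = v₀ + at → t = (0 − 16.5) / -9.81 = 1.68 s
v² = v₀² + 2aΔx → Δx = (0² − 16.5²)/(2·-9.81) = 13.9 m

Phase 2 (falling): v₀ = 0 m/s, a = -9.81 m/s².
Falls 13.9 m from rest: t = √(2·13.9/9.81) = 1.68 s; v = g·t = 16.5 m/s.
Total time = 1.68 + 1.68 = 3.36 s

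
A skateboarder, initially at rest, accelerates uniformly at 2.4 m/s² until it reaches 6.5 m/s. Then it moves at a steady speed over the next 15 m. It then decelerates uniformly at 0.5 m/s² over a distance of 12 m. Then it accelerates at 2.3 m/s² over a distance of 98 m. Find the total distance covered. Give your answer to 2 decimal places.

Phase 1 (accelerating): v₀ = 0 m/s, a = 2.4 m/s².
v = v₀ + at → t = (6.5 − 0) / 2.4 = 2.71 s
v² = v₀² + 2aΔx → Δx = (6.5² − 0²)/(2·2.4) = 8.80 m

Phase 2 (constant speed): v₀ = 6.50 m/s, a = 0 m/s².
Constant speed: t = d/v = 15/6.50 = 2.31 s

Phase 3 (decelerating): v₀ = 6.50 m/s, a = -0.5 m/s².
v² = v₀² + 2aΔx = 6.50² + 2·-0.5·12 = 30.2 → v = 5.50 m/s
t = (v − v₀)/a = (5.50 − 6.50)/-0.5 = 2.00 s

Phase 4 (accelerating): v₀ = 5.50 m/s, a = 2.3 m/s².
v² = v₀² + 2aΔx = 5.50² + 2·2.3·98 = 481 → v = 21.9 m/s
t = (v − v₀)/a = (21.9 − 5.50)/2.3 = 7.14 s
Total distance = 8.80 + 15.0 + 12.0 + 98.0 = 134 m

133.80 m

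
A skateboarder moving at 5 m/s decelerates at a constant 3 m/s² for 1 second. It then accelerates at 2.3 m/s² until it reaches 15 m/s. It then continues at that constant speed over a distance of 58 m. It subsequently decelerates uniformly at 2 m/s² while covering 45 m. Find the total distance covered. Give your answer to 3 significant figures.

155 m

Phase 1 (decelerating): v₀ = 5.00 m/s, a = -3 m/s².
v = v₀ + at = 5.00 + (-3)(1) = 2.00 m/s
Δx = v₀t + ½at² = 5.00·1 + 0.5·-3·1² = 3.50 m

Phase 2 (accelerating): v₀ = 2.00 m/s, a = 2.3 m/s².
v = v₀ + at → t = (15 − 2.00) / 2.3 = 5.65 s
v² = v₀² + 2aΔx → Δx = (15² − 2.00²)/(2·2.3) = 48.0 m

Phase 3 (constant speed): v₀ = 15.0 m/s, a = 0 m/s².
Constant speed: t = d/v = 58/15.0 = 3.87 s

Phase 4 (decelerating): v₀ = 15.0 m/s, a = -2 m/s².
v² = v₀² + 2aΔx = 15.0² + 2·-2·45 = 45.0 → v = 6.71 m/s
t = (v − v₀)/a = (6.71 − 15.0)/-2 = 4.15 s
Total distance = 3.50 + 48.0 + 58.0 + 45.0 = 155 m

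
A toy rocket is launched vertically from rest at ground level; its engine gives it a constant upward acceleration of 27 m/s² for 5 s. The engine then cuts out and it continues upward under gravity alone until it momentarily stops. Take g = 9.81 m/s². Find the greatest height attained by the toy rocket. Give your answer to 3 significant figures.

1270 m

Phase 1 (powered ascent): v₀ = 0 m/s, a = 27 m/s².
v = v₀ + at = 0 + (27)(5) = 135 m/s
Δx = v₀t + ½at² = 0·5 + 0.5·27·5² = 338 m

Phase 2 (coasting upward): v₀ = 135 m/s, a = -9.81 m/s².
v = v₀ + at → t = (0 − 135) / -9.81 = 13.8 s
v² = v₀² + 2aΔx → Δx = (0² − 135²)/(2·-9.81) = 929 m
Maximum height = 338 + 929 = 1270 m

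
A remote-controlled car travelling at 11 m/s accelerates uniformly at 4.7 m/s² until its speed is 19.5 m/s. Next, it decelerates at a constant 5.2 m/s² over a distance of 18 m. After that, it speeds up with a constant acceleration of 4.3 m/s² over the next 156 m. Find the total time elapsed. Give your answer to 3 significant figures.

8.77 s

Phase 1 (accelerating): v₀ = 11.0 m/s, a = 4.7 m/s².
v = v₀ + at → t = (19.5 − 11.0) / 4.7 = 1.81 s
v² = v₀² + 2aΔx → Δx = (19.5² − 11.0²)/(2·4.7) = 27.6 m

Phase 2 (decelerating): v₀ = 19.5 m/s, a = -5.2 m/s².
v² = v₀² + 2aΔx = 19.5² + 2·-5.2·18 = 193 → v = 13.9 m/s
t = (v − v₀)/a = (13.9 − 19.5)/-5.2 = 1.08 s

Phase 3 (accelerating): v₀ = 13.9 m/s, a = 4.3 m/s².
v² = v₀² + 2aΔx = 13.9² + 2·4.3·156 = 1530 → v = 39.2 m/s
t = (v − v₀)/a = (39.2 − 13.9)/4.3 = 5.88 s
Total time = 1.81 + 1.08 + 5.88 = 8.77 s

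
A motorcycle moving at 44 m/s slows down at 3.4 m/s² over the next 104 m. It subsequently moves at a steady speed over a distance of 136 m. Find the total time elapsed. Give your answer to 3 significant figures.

6.51 s

Phase 1 (decelerating): v₀ = 44.0 m/s, a = -3.4 m/s².
v² = v₀² + 2aΔx = 44.0² + 2·-3.4·104 = 1230 → v = 35.1 m/s
t = (v − v₀)/a = (35.1 − 44.0)/-3.4 = 2.63 s

Phase 2 (constant speed): v₀ = 35.1 m/s, a = 0 m/s².
Constant speed: t = d/v = 136/35.1 = 3.88 s
Total time = 2.63 + 3.88 = 6.51 s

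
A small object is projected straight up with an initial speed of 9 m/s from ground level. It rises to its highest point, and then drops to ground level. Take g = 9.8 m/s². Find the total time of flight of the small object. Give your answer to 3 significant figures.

1.84 s

Phase 1 (rising): v₀ = 9.00 m/s, a = -9.8 m/s².
v = v₀ + at → t = (0 − 9.00) / -9.8 = 0.918 s
v² = v₀² + 2aΔx → Δx = (0² − 9.00²)/(2·-9.8) = 4.13 m

Phase 2 (falling): v₀ = 0 m/s, a = -9.8 m/s².
Falls 4.13 m from rest: t = √(2·4.13/9.8) = 0.918 s; v = g·t = 9.00 m/s.
Total time = 0.918 + 0.918 = 1.84 s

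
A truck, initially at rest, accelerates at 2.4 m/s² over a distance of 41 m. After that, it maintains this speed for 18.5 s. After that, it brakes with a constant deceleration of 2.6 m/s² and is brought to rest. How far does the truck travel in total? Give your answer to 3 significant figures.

338 m

Phase 1 (accelerating): v₀ = 0 m/s, a = 2.4 m/s².
v² = v₀² + 2aΔx = 0² + 2·2.4·41 = 197 → v = 14.0 m/s
t = (v − v₀)/a = (14.0 − 0)/2.4 = 5.85 s

Phase 2 (constant speed): v₀ = 14.0 m/s, a = 0 m/s².
v = v₀ + at = 14.0 + (0)(18.5) = 14.0 m/s
Δx = v₀t + ½at² = 14.0·18.5 + 0.5·0·18.5² = 260 m

Phase 3 (decelerating): v₀ = 14.0 m/s, a = -2.6 m/s².
v = v₀ + at → t = (0 − 14.0) / -2.6 = 5.40 s
v² = v₀² + 2aΔx → Δx = (0² − 14.0²)/(2·-2.6) = 37.8 m
Total distance = 41.0 + 260 + 37.8 = 338 m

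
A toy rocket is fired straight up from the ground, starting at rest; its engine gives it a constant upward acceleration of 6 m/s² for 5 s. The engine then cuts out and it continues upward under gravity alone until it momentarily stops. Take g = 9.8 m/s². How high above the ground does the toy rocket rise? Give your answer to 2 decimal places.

Phase 1 (powered ascent): v₀ = 0 m/s, a = 6 m/s².
v = v₀ + at = 0 + (6)(5) = 30.0 m/s
Δx = v₀t + ½at² = 0·5 + 0.5·6·5² = 75.0 m

Phase 2 (coasting upward): v₀ = 30.0 m/s, a = -9.8 m/s².
v = v₀ + at → t = (0 − 30.0) / -9.8 = 3.06 s
v² = v₀² + 2aΔx → Δx = (0² − 30.0²)/(2·-9.8) = 45.9 m
Maximum height = 75.0 + 45.9 = 121 m

120.92 m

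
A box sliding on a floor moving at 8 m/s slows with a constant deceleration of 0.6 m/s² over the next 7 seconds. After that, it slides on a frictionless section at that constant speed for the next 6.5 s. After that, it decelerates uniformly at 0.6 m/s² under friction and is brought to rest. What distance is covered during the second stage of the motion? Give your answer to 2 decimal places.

Phase 1 (decelerating): v₀ = 8.00 m/s, a = -0.6 m/s².
v = v₀ + at = 8.00 + (-0.6)(7) = 3.80 m/s
Δx = v₀t + ½at² = 8.00·7 + 0.5·-0.6·7² = 41.3 m

Phase 2 (constant speed): v₀ = 3.80 m/s, a = 0 m/s².
v = v₀ + at = 3.80 + (0)(6.5) = 3.80 m/s
Δx = v₀t + ½at² = 3.80·6.5 + 0.5·0·6.5² = 24.7 m
Distance in phase 2 = 24.7 m

24.70 m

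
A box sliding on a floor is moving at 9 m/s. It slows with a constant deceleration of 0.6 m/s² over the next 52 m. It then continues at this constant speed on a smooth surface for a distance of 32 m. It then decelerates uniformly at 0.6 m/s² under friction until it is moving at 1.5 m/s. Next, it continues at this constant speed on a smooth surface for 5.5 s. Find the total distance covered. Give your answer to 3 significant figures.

Phase 1 (decelerating): v₀ = 9.00 m/s, a = -0.6 m/s².
v² = v₀² + 2aΔx = 9.00² + 2·-0.6·52 = 18.6 → v = 4.31 m/s
t = (v − v₀)/a = (4.31 − 9.00)/-0.6 = 7.81 s

Phase 2 (constant speed): v₀ = 4.31 m/s, a = 0 m/s².
Constant speed: t = d/v = 32/4.31 = 7.42 s

Phase 3 (decelerating): v₀ = 4.31 m/s, a = -0.6 m/s².
v = v₀ + at → t = (1.5 − 4.31) / -0.6 = 4.69 s
v² = v₀² + 2aΔx → Δx = (1.5² − 4.31²)/(2·-0.6) = 13.6 m

Phase 4 (constant speed): v₀ = 1.50 m/s, a = 0 m/s².
v = v₀ + at = 1.50 + (0)(5.5) = 1.50 m/s
Δx = v₀t + ½at² = 1.50·5.5 + 0.5·0·5.5² = 8.25 m
Total distance = 52.0 + 32.0 + 13.6 + 8.25 = 106 m

106 m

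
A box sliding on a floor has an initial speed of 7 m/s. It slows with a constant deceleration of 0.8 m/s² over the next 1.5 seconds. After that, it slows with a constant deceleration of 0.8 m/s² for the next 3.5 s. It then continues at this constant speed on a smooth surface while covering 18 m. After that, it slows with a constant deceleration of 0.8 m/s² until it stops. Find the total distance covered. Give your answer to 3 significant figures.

48.6 m

Phase 1 (decelerating): v₀ = 7.00 m/s, a = -0.8 m/s².
v = v₀ + at = 7.00 + (-0.8)(1.5) = 5.80 m/s
Δx = v₀t + ½at² = 7.00·1.5 + 0.5·-0.8·1.5² = 9.60 m

Phase 2 (decelerating): v₀ = 5.80 m/s, a = -0.8 m/s².
v = v₀ + at = 5.80 + (-0.8)(3.5) = 3.00 m/s
Δx = v₀t + ½at² = 5.80·3.5 + 0.5·-0.8·3.5² = 15.4 m

Phase 3 (constant speed): v₀ = 3.00 m/s, a = 0 m/s².
Constant speed: t = d/v = 18/3.00 = 6.00 s

Phase 4 (decelerating): v₀ = 3.00 m/s, a = -0.8 m/s².
v = v₀ + at → t = (0 − 3.00) / -0.8 = 3.75 s
v² = v₀² + 2aΔx → Δx = (0² − 3.00²)/(2·-0.8) = 5.62 m
Total distance = 9.60 + 15.4 + 18.0 + 5.62 = 48.6 m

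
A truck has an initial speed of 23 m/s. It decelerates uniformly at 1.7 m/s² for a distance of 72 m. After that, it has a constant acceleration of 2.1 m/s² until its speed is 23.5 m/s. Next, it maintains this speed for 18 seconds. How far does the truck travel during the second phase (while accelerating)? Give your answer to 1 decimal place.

63.8 m

Phase 1 (decelerating): v₀ = 23.0 m/s, a = -1.7 m/s².
v² = v₀² + 2aΔx = 23.0² + 2·-1.7·72 = 284 → v = 16.9 m/s
t = (v − v₀)/a = (16.9 − 23.0)/-1.7 = 3.61 s

Phase 2 (accelerating): v₀ = 16.9 m/s, a = 2.1 m/s².
v = v₀ + at → t = (23.5 − 16.9) / 2.1 = 3.16 s
v² = v₀² + 2aΔx → Δx = (23.5² − 16.9²)/(2·2.1) = 63.8 m
Distance in phase 2 = 63.8 m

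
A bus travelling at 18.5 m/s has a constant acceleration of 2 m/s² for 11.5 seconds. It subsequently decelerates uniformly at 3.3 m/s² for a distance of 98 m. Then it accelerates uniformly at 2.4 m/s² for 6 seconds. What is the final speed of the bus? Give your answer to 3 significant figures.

47.2 m/s

Phase 1 (accelerating): v₀ = 18.5 m/s, a = 2 m/s².
v = v₀ + at = 18.5 + (2)(11.5) = 41.5 m/s
Δx = v₀t + ½at² = 18.5·11.5 + 0.5·2·11.5² = 345 m

Phase 2 (decelerating): v₀ = 41.5 m/s, a = -3.3 m/s².
v² = v₀² + 2aΔx = 41.5² + 2·-3.3·98 = 1080 → v = 32.8 m/s
t = (v − v₀)/a = (32.8 − 41.5)/-3.3 = 2.64 s

Phase 3 (accelerating): v₀ = 32.8 m/s, a = 2.4 m/s².
v = v₀ + at = 32.8 + (2.4)(6) = 47.2 m/s
Δx = v₀t + ½at² = 32.8·6 + 0.5·2.4·6² = 240 m
Final speed = 47.2 m/s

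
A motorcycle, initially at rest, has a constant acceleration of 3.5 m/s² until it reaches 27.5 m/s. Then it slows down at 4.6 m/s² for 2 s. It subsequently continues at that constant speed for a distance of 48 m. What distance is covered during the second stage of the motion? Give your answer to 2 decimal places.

Phase 1 (accelerating): v₀ = 0 m/s, a = 3.5 m/s².
v = v₀ + at → t = (27.5 − 0) / 3.5 = 7.86 s
v² = v₀² + 2aΔx → Δx = (27.5² − 0²)/(2·3.5) = 108 m

Phase 2 (decelerating): v₀ = 27.5 m/s, a = -4.6 m/s².
v = v₀ + at = 27.5 + (-4.6)(2) = 18.3 m/s
Δx = v₀t + ½at² = 27.5·2 + 0.5·-4.6·2² = 45.8 m
Distance in phase 2 = 45.8 m

45.80 m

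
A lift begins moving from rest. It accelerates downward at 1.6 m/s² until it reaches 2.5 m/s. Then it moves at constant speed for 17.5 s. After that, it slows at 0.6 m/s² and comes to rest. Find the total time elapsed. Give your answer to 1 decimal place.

Phase 1 (accelerating): v₀ = 0 m/s, a = 1.6 m/s².
v = v₀ + at → t = (2.5 − 0) / 1.6 = 1.56 s
v² = v₀² + 2aΔx → Δx = (2.5² − 0²)/(2·1.6) = 1.95 m

Phase 2 (constant speed): v₀ = 2.50 m/s, a = 0 m/s².
v = v₀ + at = 2.50 + (0)(17.5) = 2.50 m/s
Δx = v₀t + ½at² = 2.50·17.5 + 0.5·0·17.5² = 43.8 m

Phase 3 (decelerating): v₀ = 2.50 m/s, a = -0.6 m/s².
v = v₀ + at → t = (0 − 2.50) / -0.6 = 4.17 s
v² = v₀² + 2aΔx → Δx = (0² − 2.50²)/(2·-0.6) = 5.21 m
Total time = 1.56 + 17.5 + 4.17 = 23.2 s

23.2 s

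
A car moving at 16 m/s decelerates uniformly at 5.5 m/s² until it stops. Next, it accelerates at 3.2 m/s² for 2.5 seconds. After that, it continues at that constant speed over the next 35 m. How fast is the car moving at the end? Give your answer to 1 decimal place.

Phase 1 (decelerating): v₀ = 16.0 m/s, a = -5.5 m/s².
v = v₀ + at → t = (0 − 16.0) / -5.5 = 2.91 s
v² = v₀² + 2aΔx → Δx = (0² − 16.0²)/(2·-5.5) = 23.3 m

Phase 2 (accelerating): v₀ = 0 m/s, a = 3.2 m/s².
v = v₀ + at = 0 + (3.2)(2.5) = 8.00 m/s
Δx = v₀t + ½at² = 0·2.5 + 0.5·3.2·2.5² = 10.0 m

Phase 3 (constant speed): v₀ = 8.00 m/s, a = 0 m/s².
Constant speed: t = d/v = 35/8.00 = 4.38 s
Final speed = 8.00 m/s

8.0 m/s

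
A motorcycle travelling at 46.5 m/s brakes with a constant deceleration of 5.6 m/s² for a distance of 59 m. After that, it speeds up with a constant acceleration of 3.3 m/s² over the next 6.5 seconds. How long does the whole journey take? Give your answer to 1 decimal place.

Phase 1 (decelerating): v₀ = 46.5 m/s, a = -5.6 m/s².
v² = v₀² + 2aΔx = 46.5² + 2·-5.6·59 = 1500 → v = 38.7 m/s
t = (v − v₀)/a = (38.7 − 46.5)/-5.6 = 1.38 s

Phase 2 (accelerating): v₀ = 38.7 m/s, a = 3.3 m/s².
v = v₀ + at = 38.7 + (3.3)(6.5) = 60.2 m/s
Δx = v₀t + ½at² = 38.7·6.5 + 0.5·3.3·6.5² = 322 m
Total time = 1.38 + 6.50 = 7.88 s

7.9 s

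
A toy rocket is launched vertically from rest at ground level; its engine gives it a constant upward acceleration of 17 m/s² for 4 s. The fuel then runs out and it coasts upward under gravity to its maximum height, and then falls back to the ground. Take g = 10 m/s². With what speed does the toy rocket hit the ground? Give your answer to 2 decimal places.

85.70 m/s

Phase 1 (powered ascent): v₀ = 0 m/s, a = 17 m/s².
v = v₀ + at = 0 + (17)(4) = 68.0 m/s
Δx = v₀t + ½at² = 0·4 + 0.5·17·4² = 136 m

Phase 2 (coasting upward): v₀ = 68.0 m/s, a = -10 m/s².
v = v₀ + at → t = (0 − 68.0) / -10 = 6.80 s
v² = v₀² + 2aΔx → Δx = (0² − 68.0²)/(2·-10) = 231 m

Phase 3 (free fall): v₀ = 0 m/s, a = -10 m/s².
Falls 367 m from rest: t = √(2·367/10) = 8.57 s; v = g·t = 85.7 m/s.
Impact speed = 85.7 m/s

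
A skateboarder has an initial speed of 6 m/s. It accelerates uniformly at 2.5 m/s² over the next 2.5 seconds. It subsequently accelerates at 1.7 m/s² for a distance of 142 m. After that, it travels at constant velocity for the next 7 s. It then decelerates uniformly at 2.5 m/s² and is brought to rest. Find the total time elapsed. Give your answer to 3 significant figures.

Phase 1 (accelerating): v₀ = 6.00 m/s, a = 2.5 m/s².
v = v₀ + at = 6.00 + (2.5)(2.5) = 12.2 m/s
Δx = v₀t + ½at² = 6.00·2.5 + 0.5·2.5·2.5² = 22.8 m

Phase 2 (accelerating): v₀ = 12.2 m/s, a = 1.7 m/s².
v² = v₀² + 2aΔx = 12.2² + 2·1.7·142 = 633 → v = 25.2 m/s
t = (v − v₀)/a = (25.2 − 12.2)/1.7 = 7.59 s

Phase 3 (constant speed): v₀ = 25.2 m/s, a = 0 m/s².
v = v₀ + at = 25.2 + (0)(7) = 25.2 m/s
Δx = v₀t + ½at² = 25.2·7 + 0.5·0·7² = 176 m

Phase 4 (decelerating): v₀ = 25.2 m/s, a = -2.5 m/s².
v = v₀ + at → t = (0 − 25.2) / -2.5 = 10.1 s
v² = v₀² + 2aΔx → Δx = (0² − 25.2²)/(2·-2.5) = 127 m
Total time = 2.50 + 7.59 + 7.00 + 10.1 = 27.2 s

27.2 s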